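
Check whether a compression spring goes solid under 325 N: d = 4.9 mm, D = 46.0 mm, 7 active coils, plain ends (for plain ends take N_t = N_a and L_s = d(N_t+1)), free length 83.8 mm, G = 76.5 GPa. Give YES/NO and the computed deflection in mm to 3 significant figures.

NO, δ = 40.2 mm

k = Gd⁴/(8D³N_a) = (76.5×10³)(4.9⁴)/(8·46.0³·7) = 8.0907 N/mm
N_t = 7; L_s = 4.9·8 = 39.2 mm; δ_solid = L₀ − L_s = 83.8 − 39.2 = 44.6 mm
δ = F/k = 325/8.0907 = 40.17 mm
δ < δ_solid → spring does not go solid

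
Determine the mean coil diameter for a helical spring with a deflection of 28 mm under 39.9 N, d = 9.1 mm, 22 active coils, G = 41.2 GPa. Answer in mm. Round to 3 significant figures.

Required rate k = F/δ = 39.9/28 = 1.425 N/mm
D = (Gd⁴/(8N_a·k))^(1/3) = (41.2×10³·9.1⁴/(8·22·1.425))^(1/3)
  = (1.12651e+06)^(1/3) = 104.0507 mm

104 mm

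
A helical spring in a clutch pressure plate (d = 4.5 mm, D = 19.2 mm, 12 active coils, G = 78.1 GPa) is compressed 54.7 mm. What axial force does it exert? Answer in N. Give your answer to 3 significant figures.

2580 N

k = Gd⁴/(8D³N_a) = (78.1×10³)(4.5⁴)/(8·19.2³·12) = 47.133 N/mm
F = k·δ = 47.133 × 54.7 = 2578.2 N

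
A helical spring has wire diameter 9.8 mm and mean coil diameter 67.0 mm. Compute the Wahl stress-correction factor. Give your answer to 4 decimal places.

C = D/d = 67.0/9.8 = 6.8367
K_W = (4C−1)/(4C−4) + 0.615/C = 26.347/23.347 + 0.0900 = 1.2185

1.2185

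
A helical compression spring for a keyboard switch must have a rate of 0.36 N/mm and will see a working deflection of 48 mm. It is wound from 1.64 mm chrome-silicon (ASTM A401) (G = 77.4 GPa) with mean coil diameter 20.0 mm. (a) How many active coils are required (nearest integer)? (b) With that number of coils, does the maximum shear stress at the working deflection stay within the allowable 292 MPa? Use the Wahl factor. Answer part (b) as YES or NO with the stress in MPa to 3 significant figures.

(a) 24 coils; (b) YES, τ_max = 226 MPa

N_a = Gd⁴/(8D³k) = (77.4×10³)(1.64⁴)/(8·20.0³·0.36) = 24.3 → N_a = 24
Actual rate k = Gd⁴/(8D³·24) = 0.36452 N/mm
Working load F = kδ = 0.36452·48 = 17.497 N
C = 20.0/1.64 = 12.1951; K_W = (4C−1)/(4C−4)+0.615/C = 1.1174
τ_max = K_W·8FD/(πd³) = 1.1174·202.02 = 225.75 MPa
τ_max ≤ 292 MPa → acceptable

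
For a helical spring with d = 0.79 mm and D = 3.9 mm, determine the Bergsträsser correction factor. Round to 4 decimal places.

1.2986

C = D/d = 3.9/0.79 = 4.9367
K_B = (4C+2)/(4C−3) = 21.747/16.747 = 1.2986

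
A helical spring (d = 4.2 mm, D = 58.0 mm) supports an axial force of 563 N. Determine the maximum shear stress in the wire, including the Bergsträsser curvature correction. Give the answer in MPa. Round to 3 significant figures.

1230 MPa

Spring index C = D/d = 58.0/4.2 = 13.8095
K_B = (4C+2)/(4C−3) = 57.238/52.238 = 1.0957
τ₀ = 8FD/(πd³) = 8·563·58.0/(π·4.2³) = 261232/232.75 = 1122.4 MPa
τ_max = K·τ₀ = 1.0957 × 1122.4 = 1229.8 MPa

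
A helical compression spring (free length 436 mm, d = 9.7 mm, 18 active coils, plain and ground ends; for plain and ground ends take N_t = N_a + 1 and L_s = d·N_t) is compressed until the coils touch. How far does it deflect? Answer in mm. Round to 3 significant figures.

N_t = 19; L_s = 9.7·19 = 184.3 mm
δ_solid = L₀ − L_s = 436 − 184.3 = 251.7 mm

252 mm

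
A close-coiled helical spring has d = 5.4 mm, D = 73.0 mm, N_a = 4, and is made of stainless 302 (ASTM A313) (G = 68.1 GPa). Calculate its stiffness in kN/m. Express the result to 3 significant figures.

k = Gd⁴/(8D³N_a) = (68.1×10³ × 5.4⁴) / (8 × 73.0³ × 4)
  = 5.79058e+07 / 1.24485e+07 = 4.6516 N/mm

4.65 kN/m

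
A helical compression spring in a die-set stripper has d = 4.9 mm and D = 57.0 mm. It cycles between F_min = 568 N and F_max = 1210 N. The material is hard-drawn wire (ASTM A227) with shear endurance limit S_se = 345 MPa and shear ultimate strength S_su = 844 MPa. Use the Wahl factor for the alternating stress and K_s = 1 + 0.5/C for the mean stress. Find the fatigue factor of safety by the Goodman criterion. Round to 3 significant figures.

0.378

C = D/d = 57.0/4.9 = 11.6327; K_W = (4C−1)/(4C−4)+0.615/C = 1.1234; K_s = 1+0.5/C = 1.0430
F_a = (F_max−F_min)/2 = 321 N; F_m = (F_max+F_min)/2 = 889 N
τ_a = K_W·8F_aD/(πd³) = 1.1234 × 396.03 = 444.91 MPa
τ_m = K_s·8F_mD/(πd³) = 1.0430 × 1096.8 = 1143.9 MPa
Goodman: 1/n_f = τ_a/S_se + τ_m/S_su = 444.91/345 + 1143.9/844 = 1.28958 + 1.35539 = 2.645
n_f = 1/2.645 = 0.3781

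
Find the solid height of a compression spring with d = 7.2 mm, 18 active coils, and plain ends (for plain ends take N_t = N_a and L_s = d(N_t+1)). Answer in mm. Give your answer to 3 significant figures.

plain ends: N_t = N_a = 18
L_s = d·(N_t+1) = 7.2 × 19 = 136.8 mm

137 mm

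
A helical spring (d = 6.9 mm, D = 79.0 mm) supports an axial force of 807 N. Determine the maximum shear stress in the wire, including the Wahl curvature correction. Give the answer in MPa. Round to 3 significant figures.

556 MPa

Spring index C = D/d = 79.0/6.9 = 11.4493
K_W = (4C−1)/(4C−4) + 0.615/C = 44.797/41.797 + 0.0537 = 1.1255
τ₀ = 8FD/(πd³) = 8·807·79.0/(π·6.9³) = 510024/1032 = 494.19 MPa
τ_max = K·τ₀ = 1.1255 × 494.19 = 556.21 MPa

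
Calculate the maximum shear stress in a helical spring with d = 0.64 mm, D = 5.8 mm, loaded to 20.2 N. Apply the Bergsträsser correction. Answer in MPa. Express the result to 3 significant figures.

1310 MPa

Spring index C = D/d = 5.8/0.64 = 9.0625
K_B = (4C+2)/(4C−3) = 38.250/33.250 = 1.1504
τ₀ = 8FD/(πd³) = 8·20.2·5.8/(π·0.64³) = 937.28/0.82355 = 1138.1 MPa
τ_max = K·τ₀ = 1.1504 × 1138.1 = 1309.2 MPa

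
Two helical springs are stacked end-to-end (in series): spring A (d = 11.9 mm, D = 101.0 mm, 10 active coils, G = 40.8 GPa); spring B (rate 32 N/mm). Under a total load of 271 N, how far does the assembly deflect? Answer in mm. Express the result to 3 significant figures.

35.8 mm

k_A = Gd⁴/(8D³N_a) = (40.8×10³)(11.9⁴)/(8·101.0³·10) = 9.9264 N/mm
Series: 1/k_eq = 1/9.9264 + 1/32 = 0.13199; k_eq = 7.5763 N/mm
δ = F/k_eq = 271/7.5763 = 35.77 mm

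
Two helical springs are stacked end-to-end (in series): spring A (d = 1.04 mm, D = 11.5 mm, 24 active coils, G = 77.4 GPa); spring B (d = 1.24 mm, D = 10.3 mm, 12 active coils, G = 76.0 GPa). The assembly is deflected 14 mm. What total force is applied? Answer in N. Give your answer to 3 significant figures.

3.68 N

k_A = Gd⁴/(8D³N_a) = (77.4×10³)(1.04⁴)/(8·11.5³·24) = 0.31008 N/mm
k_B = Gd⁴/(8D³N_a) = (76.0×10³)(1.24⁴)/(8·10.3³·12) = 1.7128 N/mm
Series: 1/k_eq = 1/0.31008 + 1/1.7128 = 3.8088; k_eq = 0.26255 N/mm
F = k_eq·δ = 0.26255·14 = 3.6757 N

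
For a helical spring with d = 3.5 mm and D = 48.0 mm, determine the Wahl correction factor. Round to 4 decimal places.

1.1038

C = D/d = 48.0/3.5 = 13.7143
K_W = (4C−1)/(4C−4) + 0.615/C = 53.857/50.857 + 0.0448 = 1.1038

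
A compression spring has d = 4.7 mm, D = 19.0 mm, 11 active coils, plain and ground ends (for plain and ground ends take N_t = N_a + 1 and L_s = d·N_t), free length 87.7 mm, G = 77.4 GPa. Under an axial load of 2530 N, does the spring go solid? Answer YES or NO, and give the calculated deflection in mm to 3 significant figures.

YES, δ = 40.4 mm

k = Gd⁴/(8D³N_a) = (77.4×10³)(4.7⁴)/(8·19.0³·11) = 62.573 N/mm
N_t = 12; L_s = 4.7·12 = 56.4 mm; δ_solid = L₀ − L_s = 87.7 − 56.4 = 31.3 mm
δ = F/k = 2530/62.573 = 40.433 mm
δ ≥ δ_solid → spring goes solid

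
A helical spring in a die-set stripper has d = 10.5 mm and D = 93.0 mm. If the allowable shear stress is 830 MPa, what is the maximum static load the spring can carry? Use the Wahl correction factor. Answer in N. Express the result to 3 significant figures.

3480 N

C = D/d = 93.0/10.5 = 8.8571
K_W = (4C−1)/(4C−4) + 0.615/C = 34.429/31.429 + 0.0694 = 1.1649
τ_max = K·8FD/(πd³) → F_max = τ_allow·πd³/(8DK)
F_max = 830·π·10.5³/(8·93.0·1.1649) = 3.0185e+06/866.68 = 3482.9 N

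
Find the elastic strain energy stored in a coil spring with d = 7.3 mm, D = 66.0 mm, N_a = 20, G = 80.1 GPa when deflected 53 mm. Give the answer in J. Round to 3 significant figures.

6.95 J

k = Gd⁴/(8D³N_a) = (80.1×10³)(7.3⁴)/(8·66.0³·20) = 4.9451 N/mm
U = ½kδ² = 0.5 × 4.9451 × 53² = 6945.3 N·mm = 6.9453 J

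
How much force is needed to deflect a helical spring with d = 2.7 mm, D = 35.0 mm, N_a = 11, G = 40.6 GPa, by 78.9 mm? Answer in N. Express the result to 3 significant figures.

k = Gd⁴/(8D³N_a) = (40.6×10³)(2.7⁴)/(8·35.0³·11) = 0.57187 N/mm
F = k·δ = 0.57187 × 78.9 = 45.12 N

45.1 N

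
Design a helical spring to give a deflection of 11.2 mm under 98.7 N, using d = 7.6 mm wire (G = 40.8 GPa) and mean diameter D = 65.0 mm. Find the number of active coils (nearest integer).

Required rate k = F/δ = 98.7/11.2 = 8.8125 N/mm
N_a = Gd⁴/(8D³k) = (40.8×10³ × 7.6⁴)/(8 × 65.0³ × 8.8125)
    = 1.36118e+08 / 1.93611e+07 = 7.03 → 7 coils

7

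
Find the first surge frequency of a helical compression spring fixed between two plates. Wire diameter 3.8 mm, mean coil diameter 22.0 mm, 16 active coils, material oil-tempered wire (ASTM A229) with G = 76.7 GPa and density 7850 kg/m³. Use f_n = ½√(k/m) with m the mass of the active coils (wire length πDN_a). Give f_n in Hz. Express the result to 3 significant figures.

173 Hz

k = Gd⁴/(8D³N_a) = (76.7×10³)(3.8⁴)/(8·22.0³·16) = 11.734 N/mm = 11734 N/m
Wire length L = πDN_a = π·22.0·16 = 1105.8 mm
m = ρ·(πd²/4)·L = 7850 × 11.341×10⁻⁶ m² × 1.1058 m = 0.098451 kg
f_n = ½√(k/m) = 0.5·√(11734/0.098451) = 0.5·√(1.1919e+05) = 172.62 Hz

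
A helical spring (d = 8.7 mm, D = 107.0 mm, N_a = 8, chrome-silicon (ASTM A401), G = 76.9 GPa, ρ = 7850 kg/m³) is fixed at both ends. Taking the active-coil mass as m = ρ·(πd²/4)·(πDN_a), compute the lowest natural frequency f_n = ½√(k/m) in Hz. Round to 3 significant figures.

k = Gd⁴/(8D³N_a) = (76.9×10³)(8.7⁴)/(8·107.0³·8) = 5.6192 N/mm = 5619.2 N/m
Wire length L = πDN_a = π·107.0·8 = 2689.2 mm
m = ρ·(πd²/4)·L = 7850 × 59.447×10⁻⁶ m² × 2.6892 m = 1.2549 kg
f_n = ½√(k/m) = 0.5·√(5619.2/1.2549) = 0.5·√(4477.7) = 33.458 Hz

33.5 Hz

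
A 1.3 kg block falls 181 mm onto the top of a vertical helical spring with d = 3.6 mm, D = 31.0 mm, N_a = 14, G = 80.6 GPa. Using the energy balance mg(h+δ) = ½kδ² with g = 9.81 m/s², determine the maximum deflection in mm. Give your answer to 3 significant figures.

k = Gd⁴/(8D³N_a) = (80.6×10³)(3.6⁴)/(8·31.0³·14) = 4.0573 N/mm
W = mg = 1.3 × 9.81 = 12.753 N
½kδ² − Wδ − Wh = 0 → δ = (W + √(W² + 2kWh))/k
δ = (12.753 + √(162.64 + 18731.1))/4.0573 = (12.753 + 137.45)/4.0573 = 37.021 mm

37.0 mm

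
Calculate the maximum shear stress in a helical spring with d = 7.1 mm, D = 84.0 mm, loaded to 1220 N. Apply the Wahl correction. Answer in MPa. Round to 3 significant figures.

818 MPa

Spring index C = D/d = 84.0/7.1 = 11.8310
K_W = (4C−1)/(4C−4) + 0.615/C = 46.324/43.324 + 0.0520 = 1.1212
τ₀ = 8FD/(πd³) = 8·1220·84.0/(π·7.1³) = 819840/1124.4 = 729.13 MPa
τ_max = K·τ₀ = 1.1212 × 729.13 = 817.52 MPa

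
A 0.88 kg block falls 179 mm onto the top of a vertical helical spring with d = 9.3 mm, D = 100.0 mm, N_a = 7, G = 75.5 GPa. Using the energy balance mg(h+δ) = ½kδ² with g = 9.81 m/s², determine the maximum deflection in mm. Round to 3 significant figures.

k = Gd⁴/(8D³N_a) = (75.5×10³)(9.3⁴)/(8·100.0³·7) = 10.085 N/mm
W = mg = 0.88 × 9.81 = 8.6328 N
½kδ² − Wδ − Wh = 0 → δ = (W + √(W² + 2kWh))/k
δ = (8.6328 + √(74.525 + 31169.2))/10.085 = (8.6328 + 176.76)/10.085 = 18.382 mm

18.4 mm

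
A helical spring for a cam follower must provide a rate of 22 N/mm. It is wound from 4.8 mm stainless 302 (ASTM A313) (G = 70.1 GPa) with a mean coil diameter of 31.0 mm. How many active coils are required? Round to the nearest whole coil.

N_a = Gd⁴/(8D³k) = (70.1×10³ × 4.8⁴)/(8 × 31.0³ × 22)
    = 3.7212e+07 / 5.24322e+06 = 7.097 → 7 coils

7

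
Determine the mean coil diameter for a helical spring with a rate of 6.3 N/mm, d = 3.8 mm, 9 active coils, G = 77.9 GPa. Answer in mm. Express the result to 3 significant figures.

33.0 mm

D = (Gd⁴/(8N_a·k))^(1/3) = (77.9×10³·3.8⁴/(8·9·6.3))^(1/3)
  = (35809.5)^(1/3) = 32.9609 mm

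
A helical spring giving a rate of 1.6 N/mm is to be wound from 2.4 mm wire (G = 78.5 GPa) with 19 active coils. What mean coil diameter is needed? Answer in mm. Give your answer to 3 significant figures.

D = (Gd⁴/(8N_a·k))^(1/3) = (78.5×10³·2.4⁴/(8·19·1.6))^(1/3)
  = (10709.1)^(1/3) = 22.0420 mm

22.0 mm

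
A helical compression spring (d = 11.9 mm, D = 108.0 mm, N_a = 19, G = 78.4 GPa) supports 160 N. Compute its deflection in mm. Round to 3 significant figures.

19.5 mm

k = Gd⁴/(8D³N_a) = (78.4×10³)(11.9⁴)/(8·108.0³·19) = 8.2109 N/mm
δ = F/k = 160 / 8.2109 = 19.486 mm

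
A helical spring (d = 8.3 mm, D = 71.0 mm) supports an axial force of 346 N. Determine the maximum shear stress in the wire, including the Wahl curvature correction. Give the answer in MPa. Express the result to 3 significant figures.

128 MPa

Spring index C = D/d = 71.0/8.3 = 8.5542
K_W = (4C−1)/(4C−4) + 0.615/C = 33.217/30.217 + 0.0719 = 1.1712
τ₀ = 8FD/(πd³) = 8·346·71.0/(π·8.3³) = 196528/1796.3 = 109.41 MPa
τ_max = K·τ₀ = 1.1712 × 109.41 = 128.13 MPa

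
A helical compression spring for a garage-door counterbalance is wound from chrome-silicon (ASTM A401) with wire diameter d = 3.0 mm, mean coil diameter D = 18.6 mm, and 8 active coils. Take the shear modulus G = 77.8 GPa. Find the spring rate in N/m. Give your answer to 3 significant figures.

k = Gd⁴/(8D³N_a) = (77.8×10³ × 3.0⁴) / (8 × 18.6³ × 8)
  = 6.3018e+06 / 411831 = 15.302 N/mm = 15302 N/m

15300 N/m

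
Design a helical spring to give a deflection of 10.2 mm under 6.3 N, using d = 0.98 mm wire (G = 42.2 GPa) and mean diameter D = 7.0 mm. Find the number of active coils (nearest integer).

Required rate k = F/δ = 6.3/10.2 = 0.61765 N/mm
N_a = Gd⁴/(8D³k) = (42.2×10³ × 0.98⁴)/(8 × 7.0³ × 0.61765)
    = 38923.9 / 1694.82 = 22.97 → 23 coils

23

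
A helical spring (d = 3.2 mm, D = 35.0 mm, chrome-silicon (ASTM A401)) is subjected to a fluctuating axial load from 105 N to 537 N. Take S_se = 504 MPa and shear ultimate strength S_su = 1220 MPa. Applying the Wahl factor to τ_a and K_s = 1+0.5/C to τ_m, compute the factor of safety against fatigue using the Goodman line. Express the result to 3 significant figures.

C = D/d = 35.0/3.2 = 10.9375; K_W = (4C−1)/(4C−4)+0.615/C = 1.1317; K_s = 1+0.5/C = 1.0457
F_a = (F_max−F_min)/2 = 216 N; F_m = (F_max+F_min)/2 = 321 N
τ_a = K_W·8F_aD/(πd³) = 1.1317 × 587.51 = 664.88 MPa
τ_m = K_s·8F_mD/(πd³) = 1.0457 × 873.1 = 913.01 MPa
Goodman: 1/n_f = τ_a/S_se + τ_m/S_su = 664.88/504 + 913.01/1220 = 1.31921 + 0.74837 = 2.0676
n_f = 1/2.0676 = 0.4837

0.484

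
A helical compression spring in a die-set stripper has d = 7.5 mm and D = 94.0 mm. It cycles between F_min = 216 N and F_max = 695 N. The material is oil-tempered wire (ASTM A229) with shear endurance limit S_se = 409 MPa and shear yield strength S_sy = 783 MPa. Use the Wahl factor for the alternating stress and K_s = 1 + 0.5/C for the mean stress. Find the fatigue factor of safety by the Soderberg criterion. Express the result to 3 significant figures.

1.40

C = D/d = 94.0/7.5 = 12.5333; K_W = (4C−1)/(4C−4)+0.615/C = 1.1141; K_s = 1+0.5/C = 1.0399
F_a = (F_max−F_min)/2 = 239.5 N; F_m = (F_max+F_min)/2 = 455.5 N
τ_a = K_W·8F_aD/(πd³) = 1.1141 × 135.89 = 151.4 MPa
τ_m = K_s·8F_mD/(πd³) = 1.0399 × 258.45 = 268.76 MPa
Soderberg: 1/n_f = τ_a/S_se + τ_m/S_sy = 151.4/409 + 268.76/783 = 0.37016 + 0.34324 = 0.7134
n_f = 1/0.7134 = 1.402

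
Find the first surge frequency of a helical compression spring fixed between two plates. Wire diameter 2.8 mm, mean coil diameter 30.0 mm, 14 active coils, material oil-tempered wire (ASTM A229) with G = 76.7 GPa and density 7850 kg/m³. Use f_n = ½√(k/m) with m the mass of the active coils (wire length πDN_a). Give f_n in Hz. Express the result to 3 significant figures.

k = Gd⁴/(8D³N_a) = (76.7×10³)(2.8⁴)/(8·30.0³·14) = 1.559 N/mm = 1559 N/m
Wire length L = πDN_a = π·30.0·14 = 1319.5 mm
m = ρ·(πd²/4)·L = 7850 × 6.1575×10⁻⁶ m² × 1.3195 m = 0.063779 kg
f_n = ½√(k/m) = 0.5·√(1559/0.063779) = 0.5·√(24444) = 78.173 Hz

78.2 Hz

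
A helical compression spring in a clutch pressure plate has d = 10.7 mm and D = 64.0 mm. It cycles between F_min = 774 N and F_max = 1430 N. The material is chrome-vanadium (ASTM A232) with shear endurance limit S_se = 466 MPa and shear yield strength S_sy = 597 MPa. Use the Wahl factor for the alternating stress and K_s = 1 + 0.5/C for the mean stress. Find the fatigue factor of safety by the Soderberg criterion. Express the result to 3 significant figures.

2.61

C = D/d = 64.0/10.7 = 5.9813; K_W = (4C−1)/(4C−4)+0.615/C = 1.2534; K_s = 1+0.5/C = 1.0836
F_a = (F_max−F_min)/2 = 328 N; F_m = (F_max+F_min)/2 = 1102 N
τ_a = K_W·8F_aD/(πd³) = 1.2534 × 43.636 = 54.692 MPa
τ_m = K_s·8F_mD/(πd³) = 1.0836 × 146.61 = 158.86 MPa
Soderberg: 1/n_f = τ_a/S_se + τ_m/S_sy = 54.692/466 + 158.86/597 = 0.11737 + 0.26610 = 0.38346
n_f = 1/0.38346 = 2.608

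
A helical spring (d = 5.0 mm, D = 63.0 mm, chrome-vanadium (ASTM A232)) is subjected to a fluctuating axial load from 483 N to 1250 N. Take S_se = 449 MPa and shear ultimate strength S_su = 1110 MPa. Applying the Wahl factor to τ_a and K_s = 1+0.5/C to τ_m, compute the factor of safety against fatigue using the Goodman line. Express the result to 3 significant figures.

C = D/d = 63.0/5.0 = 12.6000; K_W = (4C−1)/(4C−4)+0.615/C = 1.1135; K_s = 1+0.5/C = 1.0397
F_a = (F_max−F_min)/2 = 383.5 N; F_m = (F_max+F_min)/2 = 866.5 N
τ_a = K_W·8F_aD/(πd³) = 1.1135 × 492.19 = 548.04 MPa
τ_m = K_s·8F_mD/(πd³) = 1.0397 × 1112.1 = 1156.2 MPa
Goodman: 1/n_f = τ_a/S_se + τ_m/S_su = 548.04/449 + 1156.2/1110 = 1.22058 + 1.04164 = 2.2622
n_f = 1/2.2622 = 0.442

0.442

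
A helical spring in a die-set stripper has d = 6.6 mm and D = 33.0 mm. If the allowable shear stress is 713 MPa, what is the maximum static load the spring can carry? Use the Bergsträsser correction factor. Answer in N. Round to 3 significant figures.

C = D/d = 33.0/6.6 = 5.0000
K_B = (4C+2)/(4C−3) = 22.000/17.000 = 1.2941
τ_max = K·8FD/(πd³) → F_max = τ_allow·πd³/(8DK)
F_max = 713·π·6.6³/(8·33.0·1.2941) = 6.4398e+05/341.65 = 1884.9 N

1880 N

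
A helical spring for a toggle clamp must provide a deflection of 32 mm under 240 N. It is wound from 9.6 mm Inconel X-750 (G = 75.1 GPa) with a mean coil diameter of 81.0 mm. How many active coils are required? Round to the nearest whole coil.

Required rate k = F/δ = 240/32 = 7.5 N/mm
N_a = Gd⁴/(8D³k) = (75.1×10³ × 9.6⁴)/(8 × 81.0³ × 7.5)
    = 6.37859e+08 / 3.18865e+07 = 20 → 20 coils

20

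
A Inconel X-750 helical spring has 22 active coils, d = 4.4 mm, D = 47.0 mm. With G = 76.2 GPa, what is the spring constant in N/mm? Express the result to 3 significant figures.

k = Gd⁴/(8D³N_a) = (76.2×10³ × 4.4⁴) / (8 × 47.0³ × 22)
  = 2.85605e+07 / 1.82728e+07 = 1.563 N/mm

1.56 N/mm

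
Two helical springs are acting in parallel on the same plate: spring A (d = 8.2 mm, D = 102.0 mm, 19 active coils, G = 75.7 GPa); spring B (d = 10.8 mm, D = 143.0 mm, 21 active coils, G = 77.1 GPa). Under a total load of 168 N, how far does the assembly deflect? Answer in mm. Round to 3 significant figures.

k_A = Gd⁴/(8D³N_a) = (75.7×10³)(8.2⁴)/(8·102.0³·19) = 2.1218 N/mm
k_B = Gd⁴/(8D³N_a) = (77.1×10³)(10.8⁴)/(8·143.0³·21) = 2.1352 N/mm
Parallel: k_eq = 2.1218 + 2.1352 = 4.257 N/mm
δ = F/k_eq = 168/4.257 = 39.465 mm

39.5 mm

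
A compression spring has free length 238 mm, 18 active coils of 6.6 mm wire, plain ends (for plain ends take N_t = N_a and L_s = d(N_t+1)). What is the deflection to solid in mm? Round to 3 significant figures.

N_t = 18; L_s = 6.6·19 = 125.4 mm
δ_solid = L₀ − L_s = 238 − 125.4 = 112.6 mm

113 mm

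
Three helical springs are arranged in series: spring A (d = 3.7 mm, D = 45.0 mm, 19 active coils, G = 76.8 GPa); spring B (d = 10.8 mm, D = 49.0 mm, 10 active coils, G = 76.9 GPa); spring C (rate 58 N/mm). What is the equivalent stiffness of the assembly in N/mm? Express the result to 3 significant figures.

1.01 N/mm

k_A = Gd⁴/(8D³N_a) = (76.8×10³)(3.7⁴)/(8·45.0³·19) = 1.0392 N/mm
k_B = Gd⁴/(8D³N_a) = (76.9×10³)(10.8⁴)/(8·49.0³·10) = 111.16 N/mm
Series: 1/k_eq = 1/1.0392 + 1/111.16 + 1/58 = 0.98854; k_eq = 1.0116 N/mm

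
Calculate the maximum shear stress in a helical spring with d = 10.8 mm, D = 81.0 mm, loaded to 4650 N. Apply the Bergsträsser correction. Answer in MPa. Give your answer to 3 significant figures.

Spring index C = D/d = 81.0/10.8 = 7.5000
K_B = (4C+2)/(4C−3) = 32.000/27.000 = 1.1852
τ₀ = 8FD/(πd³) = 8·4650·81.0/(π·10.8³) = 3.0132e+06/3957.5 = 761.39 MPa
τ_max = K·τ₀ = 1.1852 × 761.39 = 902.39 MPa

902 MPa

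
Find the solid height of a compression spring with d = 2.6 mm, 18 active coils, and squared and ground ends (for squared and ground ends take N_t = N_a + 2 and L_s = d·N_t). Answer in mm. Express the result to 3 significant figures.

52.0 mm

squared and ground ends: N_t = N_a + 2 = 18 + 2 = 20
L_s = d·N_t = 2.6 × 20 = 52 mm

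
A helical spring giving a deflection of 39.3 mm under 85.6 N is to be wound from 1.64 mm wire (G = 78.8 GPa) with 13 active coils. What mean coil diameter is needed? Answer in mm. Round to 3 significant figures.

Required rate k = F/δ = 85.6/39.3 = 2.1781 N/mm
D = (Gd⁴/(8N_a·k))^(1/3) = (78.8×10³·1.64⁴/(8·13·2.1781))^(1/3)
  = (2516.44)^(1/3) = 13.6018 mm

13.6 mm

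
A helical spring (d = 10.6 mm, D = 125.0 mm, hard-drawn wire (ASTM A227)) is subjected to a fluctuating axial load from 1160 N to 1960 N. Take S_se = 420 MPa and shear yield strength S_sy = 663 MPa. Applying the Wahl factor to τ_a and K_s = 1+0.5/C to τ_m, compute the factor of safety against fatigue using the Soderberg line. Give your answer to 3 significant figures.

1.06

C = D/d = 125.0/10.6 = 11.7925; K_W = (4C−1)/(4C−4)+0.615/C = 1.1216; K_s = 1+0.5/C = 1.0424
F_a = (F_max−F_min)/2 = 400 N; F_m = (F_max+F_min)/2 = 1560 N
τ_a = K_W·8F_aD/(πd³) = 1.1216 × 106.9 = 119.91 MPa
τ_m = K_s·8F_mD/(πd³) = 1.0424 × 416.92 = 434.6 MPa
Soderberg: 1/n_f = τ_a/S_se + τ_m/S_sy = 119.91/420 + 434.6/663 = 0.28550 + 0.65551 = 0.941
n_f = 1/0.941 = 1.063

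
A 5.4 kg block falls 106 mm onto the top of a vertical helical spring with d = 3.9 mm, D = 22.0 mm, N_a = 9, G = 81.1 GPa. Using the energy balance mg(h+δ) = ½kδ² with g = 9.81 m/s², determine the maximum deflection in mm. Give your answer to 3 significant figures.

23.7 mm

k = Gd⁴/(8D³N_a) = (81.1×10³)(3.9⁴)/(8·22.0³·9) = 24.473 N/mm
W = mg = 5.4 × 9.81 = 52.974 N
½kδ² − Wδ − Wh = 0 → δ = (W + √(W² + 2kWh))/k
δ = (52.974 + √(2806.2 + 274838))/24.473 = (52.974 + 526.92)/24.473 = 23.696 mm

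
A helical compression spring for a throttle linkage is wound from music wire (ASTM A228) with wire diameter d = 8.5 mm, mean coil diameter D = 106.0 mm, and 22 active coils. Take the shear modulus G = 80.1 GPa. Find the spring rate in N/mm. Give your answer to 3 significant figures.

1.99 N/mm

k = Gd⁴/(8D³N_a) = (80.1×10³ × 8.5⁴) / (8 × 106.0³ × 22)
  = 4.18127e+08 / 2.09619e+08 = 1.9947 N/mm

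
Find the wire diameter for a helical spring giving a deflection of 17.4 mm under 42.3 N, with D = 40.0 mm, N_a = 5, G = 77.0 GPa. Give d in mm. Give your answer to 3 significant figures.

3.00 mm

Required rate k = F/δ = 42.3/17.4 = 2.431 N/mm
d = (8D³N_a·k / G)^(1/4) = (8·40.0³·5·2.431 / (77.0×10³))^0.25
  = (80.824)^0.25 = 2.9984 mm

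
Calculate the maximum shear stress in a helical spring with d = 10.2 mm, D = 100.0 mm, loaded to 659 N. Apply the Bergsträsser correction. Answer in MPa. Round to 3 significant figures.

Spring index C = D/d = 100.0/10.2 = 9.8039
K_B = (4C+2)/(4C−3) = 41.216/36.216 = 1.1381
τ₀ = 8FD/(πd³) = 8·659·100.0/(π·10.2³) = 527200/3333.9 = 158.13 MPa
τ_max = K·τ₀ = 1.1381 × 158.13 = 179.97 MPa

180 MPa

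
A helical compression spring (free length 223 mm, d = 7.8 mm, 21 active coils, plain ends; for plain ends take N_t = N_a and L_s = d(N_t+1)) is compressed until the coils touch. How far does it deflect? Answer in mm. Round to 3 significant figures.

51.4 mm

N_t = 21; L_s = 7.8·22 = 171.6 mm
δ_solid = L₀ − L_s = 223 − 171.6 = 51.4 mm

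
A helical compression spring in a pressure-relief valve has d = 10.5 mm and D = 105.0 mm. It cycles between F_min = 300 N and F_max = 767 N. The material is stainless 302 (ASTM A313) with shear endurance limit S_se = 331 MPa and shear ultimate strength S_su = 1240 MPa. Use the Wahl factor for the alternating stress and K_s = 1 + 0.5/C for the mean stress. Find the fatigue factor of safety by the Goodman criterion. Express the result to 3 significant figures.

C = D/d = 105.0/10.5 = 10.0000; K_W = (4C−1)/(4C−4)+0.615/C = 1.1448; K_s = 1+0.5/C = 1.0500
F_a = (F_max−F_min)/2 = 233.5 N; F_m = (F_max+F_min)/2 = 533.5 N
τ_a = K_W·8F_aD/(πd³) = 1.1448 × 53.932 = 61.743 MPa
τ_m = K_s·8F_mD/(πd³) = 1.0500 × 123.22 = 129.39 MPa
Goodman: 1/n_f = τ_a/S_se + τ_m/S_su = 61.743/331 + 129.39/1240 = 0.18654 + 0.10434 = 0.29088
n_f = 1/0.29088 = 3.438

3.44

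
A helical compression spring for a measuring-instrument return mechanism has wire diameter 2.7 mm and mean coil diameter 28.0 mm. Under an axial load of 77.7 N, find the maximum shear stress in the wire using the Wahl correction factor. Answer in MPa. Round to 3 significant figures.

Spring index C = D/d = 28.0/2.7 = 10.3704
K_W = (4C−1)/(4C−4) + 0.615/C = 40.481/37.481 + 0.0593 = 1.1393
τ₀ = 8FD/(πd³) = 8·77.7·28.0/(π·2.7³) = 17404.8/61.836 = 281.47 MPa
τ_max = K·τ₀ = 1.1393 × 281.47 = 320.69 MPa

321 MPa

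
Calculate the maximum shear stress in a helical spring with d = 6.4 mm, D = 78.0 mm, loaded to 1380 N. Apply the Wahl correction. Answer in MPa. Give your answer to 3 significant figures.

Spring index C = D/d = 78.0/6.4 = 12.1875
K_W = (4C−1)/(4C−4) + 0.615/C = 47.750/44.750 + 0.0505 = 1.1175
τ₀ = 8FD/(πd³) = 8·1380·78.0/(π·6.4³) = 861120/823.55 = 1045.6 MPa
τ_max = K·τ₀ = 1.1175 × 1045.6 = 1168.5 MPa

1170 MPa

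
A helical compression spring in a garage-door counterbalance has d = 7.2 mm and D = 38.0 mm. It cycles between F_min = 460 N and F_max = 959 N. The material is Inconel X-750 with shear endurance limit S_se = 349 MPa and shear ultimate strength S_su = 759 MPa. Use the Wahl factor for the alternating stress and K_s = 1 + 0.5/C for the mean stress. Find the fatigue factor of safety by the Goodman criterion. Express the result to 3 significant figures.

C = D/d = 38.0/7.2 = 5.2778; K_W = (4C−1)/(4C−4)+0.615/C = 1.2919; K_s = 1+0.5/C = 1.0947
F_a = (F_max−F_min)/2 = 249.5 N; F_m = (F_max+F_min)/2 = 709.5 N
τ_a = K_W·8F_aD/(πd³) = 1.2919 × 64.684 = 83.562 MPa
τ_m = K_s·8F_mD/(πd³) = 1.0947 × 183.94 = 201.37 MPa
Goodman: 1/n_f = τ_a/S_se + τ_m/S_su = 83.562/349 + 201.37/759 = 0.23943 + 0.26531 = 0.50474
n_f = 1/0.50474 = 1.981

1.98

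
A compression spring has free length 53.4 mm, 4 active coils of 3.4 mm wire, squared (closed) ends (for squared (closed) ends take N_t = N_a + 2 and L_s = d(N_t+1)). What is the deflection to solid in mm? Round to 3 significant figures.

29.6 mm

N_t = 6; L_s = 3.4·7 = 23.8 mm
δ_solid = L₀ − L_s = 53.4 − 23.8 = 29.6 mm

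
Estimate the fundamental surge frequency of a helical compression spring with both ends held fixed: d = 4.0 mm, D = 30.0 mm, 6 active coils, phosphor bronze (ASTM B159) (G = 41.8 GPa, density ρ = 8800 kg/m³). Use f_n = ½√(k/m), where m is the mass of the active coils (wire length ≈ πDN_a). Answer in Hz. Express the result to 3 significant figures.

k = Gd⁴/(8D³N_a) = (41.8×10³)(4.0⁴)/(8·30.0³·6) = 8.2568 N/mm = 8256.8 N/m
Wire length L = πDN_a = π·30.0·6 = 565.49 mm
m = ρ·(πd²/4)·L = 8800 × 12.566×10⁻⁶ m² × 0.56549 m = 0.062534 kg
f_n = ½√(k/m) = 0.5·√(8256.8/0.062534) = 0.5·√(1.3204e+05) = 181.68 Hz

182 Hz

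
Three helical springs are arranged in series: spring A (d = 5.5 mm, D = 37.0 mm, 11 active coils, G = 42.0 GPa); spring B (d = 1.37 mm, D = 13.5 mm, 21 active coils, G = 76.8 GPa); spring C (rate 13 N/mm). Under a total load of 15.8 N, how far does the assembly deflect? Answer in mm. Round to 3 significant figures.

27.2 mm

k_A = Gd⁴/(8D³N_a) = (42.0×10³)(5.5⁴)/(8·37.0³·11) = 8.6221 N/mm
k_B = Gd⁴/(8D³N_a) = (76.8×10³)(1.37⁴)/(8·13.5³·21) = 0.65454 N/mm
Series: 1/k_eq = 1/8.6221 + 1/0.65454 + 1/13 = 1.7207; k_eq = 0.58116 N/mm
δ = F/k_eq = 15.8/0.58116 = 27.187 mm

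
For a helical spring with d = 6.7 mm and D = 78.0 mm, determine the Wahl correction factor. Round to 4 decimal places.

1.1233

C = D/d = 78.0/6.7 = 11.6418
K_W = (4C−1)/(4C−4) + 0.615/C = 45.567/42.567 + 0.0528 = 1.1233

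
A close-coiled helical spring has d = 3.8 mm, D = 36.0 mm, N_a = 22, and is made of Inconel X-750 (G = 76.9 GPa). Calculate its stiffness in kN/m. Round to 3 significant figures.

k = Gd⁴/(8D³N_a) = (76.9×10³ × 3.8⁴) / (8 × 36.0³ × 22)
  = 1.60347e+07 / 8.21146e+06 = 1.9527 N/mm

1.95 kN/m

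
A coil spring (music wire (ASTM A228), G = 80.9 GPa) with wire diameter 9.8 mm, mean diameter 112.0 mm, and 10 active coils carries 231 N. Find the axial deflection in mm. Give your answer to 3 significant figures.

k = Gd⁴/(8D³N_a) = (80.9×10³)(9.8⁴)/(8·112.0³·10) = 6.6391 N/mm
δ = F/k = 231 / 6.6391 = 34.794 mm

34.8 mm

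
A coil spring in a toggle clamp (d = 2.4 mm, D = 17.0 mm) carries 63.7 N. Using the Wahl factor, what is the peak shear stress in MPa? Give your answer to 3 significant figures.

Spring index C = D/d = 17.0/2.4 = 7.0833
K_W = (4C−1)/(4C−4) + 0.615/C = 27.333/24.333 + 0.0868 = 1.2101
τ₀ = 8FD/(πd³) = 8·63.7·17.0/(π·2.4³) = 8663.2/43.429 = 199.48 MPa
τ_max = K·τ₀ = 1.2101 × 199.48 = 241.39 MPa

241 MPa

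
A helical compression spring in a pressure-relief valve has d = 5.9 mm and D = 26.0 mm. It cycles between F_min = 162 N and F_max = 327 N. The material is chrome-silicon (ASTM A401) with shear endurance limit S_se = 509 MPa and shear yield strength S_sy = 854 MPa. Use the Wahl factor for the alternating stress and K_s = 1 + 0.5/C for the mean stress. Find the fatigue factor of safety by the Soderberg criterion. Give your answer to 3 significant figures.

5.75

C = D/d = 26.0/5.9 = 4.4068; K_W = (4C−1)/(4C−4)+0.615/C = 1.3597; K_s = 1+0.5/C = 1.1135
F_a = (F_max−F_min)/2 = 82.5 N; F_m = (F_max+F_min)/2 = 244.5 N
τ_a = K_W·8F_aD/(πd³) = 1.3597 × 26.596 = 36.162 MPa
τ_m = K_s·8F_mD/(πd³) = 1.1135 × 78.82 = 87.763 MPa
Soderberg: 1/n_f = τ_a/S_se + τ_m/S_sy = 36.162/509 + 87.763/854 = 0.07105 + 0.10277 = 0.17381
n_f = 1/0.17381 = 5.753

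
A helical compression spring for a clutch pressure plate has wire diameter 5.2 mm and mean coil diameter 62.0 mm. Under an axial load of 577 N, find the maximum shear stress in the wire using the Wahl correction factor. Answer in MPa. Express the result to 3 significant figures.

Spring index C = D/d = 62.0/5.2 = 11.9231
K_W = (4C−1)/(4C−4) + 0.615/C = 46.692/43.692 + 0.0516 = 1.1202
τ₀ = 8FD/(πd³) = 8·577·62.0/(π·5.2³) = 286192/441.73 = 647.88 MPa
τ_max = K·τ₀ = 1.1202 × 647.88 = 725.79 MPa

726 MPa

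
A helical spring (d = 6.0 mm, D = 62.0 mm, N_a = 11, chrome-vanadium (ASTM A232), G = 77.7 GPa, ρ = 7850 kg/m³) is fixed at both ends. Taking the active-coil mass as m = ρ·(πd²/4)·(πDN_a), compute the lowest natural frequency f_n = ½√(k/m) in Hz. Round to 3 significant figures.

50.2 Hz

k = Gd⁴/(8D³N_a) = (77.7×10³)(6.0⁴)/(8·62.0³·11) = 4.8014 N/mm = 4801.4 N/m
Wire length L = πDN_a = π·62.0·11 = 2142.6 mm
m = ρ·(πd²/4)·L = 7850 × 28.274×10⁻⁶ m² × 2.1426 m = 0.47555 kg
f_n = ½√(k/m) = 0.5·√(4801.4/0.47555) = 0.5·√(10097) = 50.241 Hz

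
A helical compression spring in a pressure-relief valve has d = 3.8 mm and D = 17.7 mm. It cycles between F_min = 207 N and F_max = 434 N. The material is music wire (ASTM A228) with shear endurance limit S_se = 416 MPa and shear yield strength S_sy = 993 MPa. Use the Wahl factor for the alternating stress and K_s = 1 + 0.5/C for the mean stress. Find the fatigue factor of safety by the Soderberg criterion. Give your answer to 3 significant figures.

C = D/d = 17.7/3.8 = 4.6579; K_W = (4C−1)/(4C−4)+0.615/C = 1.3371; K_s = 1+0.5/C = 1.1073
F_a = (F_max−F_min)/2 = 113.5 N; F_m = (F_max+F_min)/2 = 320.5 N
τ_a = K_W·8F_aD/(πd³) = 1.3371 × 93.231 = 124.66 MPa
τ_m = K_s·8F_mD/(πd³) = 1.1073 × 263.26 = 291.52 MPa
Soderberg: 1/n_f = τ_a/S_se + τ_m/S_sy = 124.66/416 + 291.52/993 = 0.29965 + 0.29358 = 0.59323
n_f = 1/0.59323 = 1.686

1.69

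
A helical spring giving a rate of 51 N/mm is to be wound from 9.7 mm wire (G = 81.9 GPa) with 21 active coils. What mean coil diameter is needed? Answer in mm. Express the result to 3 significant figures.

43.9 mm

D = (Gd⁴/(8N_a·k))^(1/3) = (81.9×10³·9.7⁴/(8·21·51))^(1/3)
  = (84623.6)^(1/3) = 43.9033 mm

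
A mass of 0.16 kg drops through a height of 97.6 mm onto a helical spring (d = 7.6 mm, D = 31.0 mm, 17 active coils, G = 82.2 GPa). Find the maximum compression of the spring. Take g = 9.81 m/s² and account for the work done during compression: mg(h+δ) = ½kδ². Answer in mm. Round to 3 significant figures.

k = Gd⁴/(8D³N_a) = (82.2×10³)(7.6⁴)/(8·31.0³·17) = 67.687 N/mm
W = mg = 0.16 × 9.81 = 1.5696 N
½kδ² − Wδ − Wh = 0 → δ = (W + √(W² + 2kWh))/k
δ = (1.5696 + √(2.4636 + 20738.2))/67.687 = (1.5696 + 144.02)/67.687 = 2.1509 mm

2.15 mm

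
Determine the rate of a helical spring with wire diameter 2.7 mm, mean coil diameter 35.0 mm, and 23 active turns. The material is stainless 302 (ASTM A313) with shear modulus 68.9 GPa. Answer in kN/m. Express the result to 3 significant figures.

k = Gd⁴/(8D³N_a) = (68.9×10³ × 2.7⁴) / (8 × 35.0³ × 23)
  = 3.66163e+06 / 7.889e+06 = 0.46414 N/mm

0.464 kN/m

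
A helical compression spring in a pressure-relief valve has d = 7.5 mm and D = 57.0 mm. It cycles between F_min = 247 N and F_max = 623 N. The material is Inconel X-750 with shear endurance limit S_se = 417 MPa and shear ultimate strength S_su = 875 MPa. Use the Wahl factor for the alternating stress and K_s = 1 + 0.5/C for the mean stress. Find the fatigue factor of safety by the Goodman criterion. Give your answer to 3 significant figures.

C = D/d = 57.0/7.5 = 7.6000; K_W = (4C−1)/(4C−4)+0.615/C = 1.1946; K_s = 1+0.5/C = 1.0658
F_a = (F_max−F_min)/2 = 188 N; F_m = (F_max+F_min)/2 = 435 N
τ_a = K_W·8F_aD/(πd³) = 1.1946 × 64.683 = 77.267 MPa
τ_m = K_s·8F_mD/(πd³) = 1.0658 × 149.67 = 159.51 MPa
Goodman: 1/n_f = τ_a/S_se + τ_m/S_su = 77.267/417 + 159.51/875 = 0.18529 + 0.18230 = 0.36759
n_f = 1/0.36759 = 2.72

2.72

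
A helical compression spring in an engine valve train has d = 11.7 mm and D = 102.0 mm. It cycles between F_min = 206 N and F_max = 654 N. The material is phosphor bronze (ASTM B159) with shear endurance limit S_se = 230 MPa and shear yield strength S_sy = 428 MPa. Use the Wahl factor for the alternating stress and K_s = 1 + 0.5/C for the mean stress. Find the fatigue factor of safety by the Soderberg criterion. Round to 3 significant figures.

C = D/d = 102.0/11.7 = 8.7179; K_W = (4C−1)/(4C−4)+0.615/C = 1.1677; K_s = 1+0.5/C = 1.0574
F_a = (F_max−F_min)/2 = 224 N; F_m = (F_max+F_min)/2 = 430 N
τ_a = K_W·8F_aD/(πd³) = 1.1677 × 36.327 = 42.42 MPa
τ_m = K_s·8F_mD/(πd³) = 1.0574 × 69.735 = 73.735 MPa
Soderberg: 1/n_f = τ_a/S_se + τ_m/S_sy = 42.42/230 + 73.735/428 = 0.18443 + 0.17228 = 0.35671
n_f = 1/0.35671 = 2.803

2.80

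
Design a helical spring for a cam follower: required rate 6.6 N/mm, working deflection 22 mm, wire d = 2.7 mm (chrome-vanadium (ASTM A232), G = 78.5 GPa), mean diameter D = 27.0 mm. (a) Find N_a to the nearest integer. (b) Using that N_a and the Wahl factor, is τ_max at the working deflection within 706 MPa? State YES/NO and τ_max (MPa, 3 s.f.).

(a) 4 coils; (b) YES, τ_max = 583 MPa

N_a = Gd⁴/(8D³k) = (78.5×10³)(2.7⁴)/(8·27.0³·6.6) = 4.014 → N_a = 4
Actual rate k = Gd⁴/(8D³·4) = 6.6234 N/mm
Working load F = kδ = 6.6234·22 = 145.72 N
C = 27.0/2.7 = 10.0000; K_W = (4C−1)/(4C−4)+0.615/C = 1.1448
τ_max = K_W·8FD/(πd³) = 1.1448·509 = 582.72 MPa
τ_max ≤ 706 MPa → acceptable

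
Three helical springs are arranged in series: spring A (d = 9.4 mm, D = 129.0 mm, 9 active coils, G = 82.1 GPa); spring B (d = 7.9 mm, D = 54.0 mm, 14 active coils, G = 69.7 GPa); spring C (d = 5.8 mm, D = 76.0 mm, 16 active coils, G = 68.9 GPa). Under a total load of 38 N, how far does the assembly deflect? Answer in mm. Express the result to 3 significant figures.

k_A = Gd⁴/(8D³N_a) = (82.1×10³)(9.4⁴)/(8·129.0³·9) = 4.1472 N/mm
k_B = Gd⁴/(8D³N_a) = (69.7×10³)(7.9⁴)/(8·54.0³·14) = 15.394 N/mm
k_C = Gd⁴/(8D³N_a) = (68.9×10³)(5.8⁴)/(8·76.0³·16) = 1.3877 N/mm
Series: 1/k_eq = 1/4.1472 + 1/15.394 + 1/1.3877 = 1.0267; k_eq = 0.97396 N/mm
δ = F/k_eq = 38/0.97396 = 39.016 mm

39.0 mm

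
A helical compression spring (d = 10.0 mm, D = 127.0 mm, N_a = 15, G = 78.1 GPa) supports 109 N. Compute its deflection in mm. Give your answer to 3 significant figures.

k = Gd⁴/(8D³N_a) = (78.1×10³)(10.0⁴)/(8·127.0³·15) = 3.1773 N/mm
δ = F/k = 109 / 3.1773 = 34.306 mm

34.3 mm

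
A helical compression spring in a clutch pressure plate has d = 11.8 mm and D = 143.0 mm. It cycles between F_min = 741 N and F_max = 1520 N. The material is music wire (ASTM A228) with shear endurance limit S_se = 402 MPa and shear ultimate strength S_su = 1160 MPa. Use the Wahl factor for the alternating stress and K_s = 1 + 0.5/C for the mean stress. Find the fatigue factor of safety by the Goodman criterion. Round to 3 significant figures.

2.15

C = D/d = 143.0/11.8 = 12.1186; K_W = (4C−1)/(4C−4)+0.615/C = 1.1182; K_s = 1+0.5/C = 1.0413
F_a = (F_max−F_min)/2 = 389.5 N; F_m = (F_max+F_min)/2 = 1130.5 N
τ_a = K_W·8F_aD/(πd³) = 1.1182 × 86.325 = 96.529 MPa
τ_m = K_s·8F_mD/(πd³) = 1.0413 × 250.55 = 260.89 MPa
Goodman: 1/n_f = τ_a/S_se + τ_m/S_su = 96.529/402 + 260.89/1160 = 0.24012 + 0.22491 = 0.46503
n_f = 1/0.46503 = 2.15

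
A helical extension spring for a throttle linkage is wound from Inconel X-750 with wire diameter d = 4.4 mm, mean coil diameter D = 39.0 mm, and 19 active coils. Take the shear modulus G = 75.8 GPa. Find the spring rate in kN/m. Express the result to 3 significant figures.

k = Gd⁴/(8D³N_a) = (75.8×10³ × 4.4⁴) / (8 × 39.0³ × 19)
  = 2.84106e+07 / 9.01649e+06 = 3.151 N/mm

3.15 kN/m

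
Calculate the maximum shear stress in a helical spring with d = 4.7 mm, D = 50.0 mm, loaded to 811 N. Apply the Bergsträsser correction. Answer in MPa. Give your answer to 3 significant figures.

Spring index C = D/d = 50.0/4.7 = 10.6383
K_B = (4C+2)/(4C−3) = 44.553/39.553 = 1.1264
τ₀ = 8FD/(πd³) = 8·811·50.0/(π·4.7³) = 324400/326.17 = 994.57 MPa
τ_max = K·τ₀ = 1.1264 × 994.57 = 1120.3 MPa

1120 MPa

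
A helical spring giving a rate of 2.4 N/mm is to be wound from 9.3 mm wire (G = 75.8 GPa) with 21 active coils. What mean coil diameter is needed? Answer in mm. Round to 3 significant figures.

112 mm

D = (Gd⁴/(8N_a·k))^(1/3) = (75.8×10³·9.3⁴/(8·21·2.4))^(1/3)
  = (1.40631e+06)^(1/3) = 112.0367 mm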